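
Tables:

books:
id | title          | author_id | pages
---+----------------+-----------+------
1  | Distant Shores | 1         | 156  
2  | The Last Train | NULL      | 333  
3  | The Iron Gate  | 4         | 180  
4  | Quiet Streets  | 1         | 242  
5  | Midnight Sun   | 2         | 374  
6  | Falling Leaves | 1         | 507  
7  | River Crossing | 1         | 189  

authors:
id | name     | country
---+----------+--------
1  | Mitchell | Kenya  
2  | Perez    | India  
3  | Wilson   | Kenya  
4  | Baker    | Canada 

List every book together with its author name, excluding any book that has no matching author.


INNER JOIN keeps only books rows whose author_id matches an id in authors. Walk through each book:
  - book 1 (Distant Shores): author_id=1 -> matches Mitchell
  - book 2 (The Last Train): author_id=NULL, no match -> dropped
  - book 3 (The Iron Gate): author_id=4 -> matches Baker
  - book 4 (Quiet Streets): author_id=1 -> matches Mitchell
  - book 5 (Midnight Sun): author_id=2 -> matches Perez
  - book 6 (Falling Leaves): author_id=1 -> matches Mitchell
  - book 7 (River Crossing): author_id=1 -> matches Mitchell
So 1 of 7 rows is dropped.

SQL:
SELECT a.title, b.name AS author
FROM books a
INNER JOIN authors b ON a.author_id = b.id

Result:
title          | author  
---------------+---------
Distant Shores | Mitchell
The Iron Gate  | Baker   
Quiet Streets  | Mitchell
Midnight Sun   | Perez   
Falling Leaves | Mitchell
River Crossing | Mitchell


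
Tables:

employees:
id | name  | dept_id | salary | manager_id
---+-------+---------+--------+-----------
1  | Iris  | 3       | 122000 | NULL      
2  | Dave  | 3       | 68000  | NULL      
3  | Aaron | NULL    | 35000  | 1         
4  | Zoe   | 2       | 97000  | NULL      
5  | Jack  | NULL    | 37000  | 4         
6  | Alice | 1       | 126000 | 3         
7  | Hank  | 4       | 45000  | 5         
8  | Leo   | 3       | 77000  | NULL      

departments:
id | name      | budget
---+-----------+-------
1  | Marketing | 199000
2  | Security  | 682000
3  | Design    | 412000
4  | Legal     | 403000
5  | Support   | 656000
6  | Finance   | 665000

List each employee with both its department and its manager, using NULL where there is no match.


Two LEFT JOINs from the same base table employees: one to departments via dept_id, one to employees itself via manager_id. Both are LEFT so every employee is preserved.
Match against departments:
  - employee 1 (Iris): dept_id=3 -> matches Design
  - employee 2 (Dave): dept_id=3 -> matches Design
  - employee 3 (Aaron): dept_id=NULL, no match -> kept with NULL
  - employee 4 (Zoe): dept_id=2 -> matches Security
  - employee 5 (Jack): dept_id=NULL, no match -> kept with NULL
  - employee 6 (Alice): dept_id=1 -> matches Marketing
  - employee 7 (Hank): dept_id=4 -> matches Legal
  - employee 8 (Leo): dept_id=3 -> matches Design
Match against employees (self):
  - employee 1 (Iris): manager_id=NULL -> NULL
  - employee 2 (Dave): manager_id=NULL -> NULL
  - employee 3 (Aaron): manager_id=1 -> Iris
  - employee 4 (Zoe): manager_id=NULL -> NULL
  - employee 5 (Jack): manager_id=4 -> Zoe
  - employee 6 (Alice): manager_id=3 -> Aaron
  - employee 7 (Hank): manager_id=5 -> Jack
  - employee 8 (Leo): manager_id=NULL -> NULL

SQL:
SELECT a.name, b.name AS department, c.name AS manager
FROM employees a
LEFT JOIN departments b ON a.dept_id = b.id
LEFT JOIN employees c ON a.manager_id = c.id

Result:
name  | department | manager
------+------------+--------
Iris  | Design     | NULL   
Dave  | Design     | NULL   
Aaron | NULL       | Iris   
Zoe   | Security   | NULL   
Jack  | NULL       | Zoe    
Alice | Marketing  | Aaron  
Hank  | Legal      | Jack   
Leo   | Design     | NULL   


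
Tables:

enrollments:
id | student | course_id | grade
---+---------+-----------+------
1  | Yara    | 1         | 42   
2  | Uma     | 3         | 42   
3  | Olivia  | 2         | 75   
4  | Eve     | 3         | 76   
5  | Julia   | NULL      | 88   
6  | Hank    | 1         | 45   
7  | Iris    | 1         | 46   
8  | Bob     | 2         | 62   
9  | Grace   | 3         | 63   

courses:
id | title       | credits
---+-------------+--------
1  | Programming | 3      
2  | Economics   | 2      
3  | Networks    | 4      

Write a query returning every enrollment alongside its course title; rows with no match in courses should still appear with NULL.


LEFT JOIN keeps every row from enrollments (the left table); where course_id has no match in courses, the course columns become NULL. Walk through each enrollment:
  - enrollment 1 (Yara): course_id=1 -> matches Programming
  - enrollment 2 (Uma): course_id=3 -> matches Networks
  - enrollment 3 (Olivia): course_id=2 -> matches Economics
  - enrollment 4 (Eve): course_id=3 -> matches Networks
  - enrollment 5 (Julia): course_id=NULL, no match -> kept with NULL
  - enrollment 6 (Hank): course_id=1 -> matches Programming
  - enrollment 7 (Iris): course_id=1 -> matches Programming
  - enrollment 8 (Bob): course_id=2 -> matches Economics
  - enrollment 9 (Grace): course_id=3 -> matches Networks
All 9 rows appear; 1 has NULL course.

SQL:
SELECT a.student, b.title AS course
FROM enrollments a
LEFT JOIN courses b ON a.course_id = b.id

Result:
student | course     
--------+------------
Yara    | Programming
Uma     | Networks   
Olivia  | Economics  
Eve     | Networks   
Julia   | NULL       
Hank    | Programming
Iris    | Programming
Bob     | Economics  
Grace   | Networks   


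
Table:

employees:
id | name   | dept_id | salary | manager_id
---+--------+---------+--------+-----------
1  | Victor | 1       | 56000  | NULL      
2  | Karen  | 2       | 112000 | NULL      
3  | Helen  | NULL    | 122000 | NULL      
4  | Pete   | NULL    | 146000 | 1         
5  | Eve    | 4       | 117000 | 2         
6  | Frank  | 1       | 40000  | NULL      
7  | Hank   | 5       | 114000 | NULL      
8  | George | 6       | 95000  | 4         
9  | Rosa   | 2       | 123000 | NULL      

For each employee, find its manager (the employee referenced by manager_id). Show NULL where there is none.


This is a self-join: employees is joined to a second copy of itself, matching each row's manager_id to another row's id. Use LEFT JOIN so rows with manager_id=NULL are kept.
  - employee 1 (Victor): manager_id=NULL -> NULL
  - employee 2 (Karen): manager_id=NULL -> NULL
  - employee 3 (Helen): manager_id=NULL -> NULL
  - employee 4 (Pete): manager_id=1 -> Victor
  - employee 5 (Eve): manager_id=2 -> Karen
  - employee 6 (Frank): manager_id=NULL -> NULL
  - employee 7 (Hank): manager_id=NULL -> NULL
  - employee 8 (George): manager_id=4 -> Pete
  - employee 9 (Rosa): manager_id=NULL -> NULL

SQL:
SELECT a.name AS item, b.name AS manager
FROM employees a
LEFT JOIN employees b ON a.manager_id = b.id

Result:
item   | manager
-------+--------
Victor | NULL   
Karen  | NULL   
Helen  | NULL   
Pete   | Victor 
Eve    | Karen  
Frank  | NULL   
Hank   | NULL   
George | Pete   
Rosa   | NULL   


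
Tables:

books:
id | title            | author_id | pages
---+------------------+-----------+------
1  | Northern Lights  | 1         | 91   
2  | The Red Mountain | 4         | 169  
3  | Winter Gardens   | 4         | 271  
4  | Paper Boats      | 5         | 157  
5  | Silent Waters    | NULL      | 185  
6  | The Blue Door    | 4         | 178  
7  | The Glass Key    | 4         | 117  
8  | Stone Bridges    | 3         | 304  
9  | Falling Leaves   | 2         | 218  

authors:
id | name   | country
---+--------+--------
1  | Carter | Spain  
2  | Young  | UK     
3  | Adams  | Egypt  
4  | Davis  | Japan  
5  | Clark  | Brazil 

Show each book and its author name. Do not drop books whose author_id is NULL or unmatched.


LEFT JOIN keeps every row from books (the left table); where author_id has no match in authors, the author columns become NULL. Walk through each book:
  - book 1 (Northern Lights): author_id=1 -> matches Carter
  - book 2 (The Red Mountain): author_id=4 -> matches Davis
  - book 3 (Winter Gardens): author_id=4 -> matches Davis
  - book 4 (Paper Boats): author_id=5 -> matches Clark
  - book 5 (Silent Waters): author_id=NULL, no match -> kept with NULL
  - book 6 (The Blue Door): author_id=4 -> matches Davis
  - book 7 (The Glass Key): author_id=4 -> matches Davis
  - book 8 (Stone Bridges): author_id=3 -> matches Adams
  - book 9 (Falling Leaves): author_id=2 -> matches Young
All 9 rows appear; 1 has NULL author.

SQL:
SELECT a.title, b.name AS author
FROM books a
LEFT JOIN authors b ON a.author_id = b.id

Result:
title            | author
-----------------+-------
Northern Lights  | Carter
The Red Mountain | Davis 
Winter Gardens   | Davis 
Paper Boats      | Clark 
Silent Waters    | NULL  
The Blue Door    | Davis 
The Glass Key    | Davis 
Stone Bridges    | Adams 
Falling Leaves   | Young 


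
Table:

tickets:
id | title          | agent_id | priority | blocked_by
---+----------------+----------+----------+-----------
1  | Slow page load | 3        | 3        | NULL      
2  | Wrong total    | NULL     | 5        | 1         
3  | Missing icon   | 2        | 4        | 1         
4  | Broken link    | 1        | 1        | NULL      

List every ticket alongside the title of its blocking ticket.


This is a self-join: tickets is joined to a second copy of itself, matching each row's blocked_by to another row's id. Use LEFT JOIN so rows with blocked_by=NULL are kept.
  - ticket 1 (Slow page load): blocked_by=NULL -> NULL
  - ticket 2 (Wrong total): blocked_by=1 -> Slow page load
  - ticket 3 (Missing icon): blocked_by=1 -> Slow page load
  - ticket 4 (Broken link): blocked_by=NULL -> NULL

SQL:
SELECT a.title AS item, b.title AS blocked_by
FROM tickets a
LEFT JOIN tickets b ON a.blocked_by = b.id

Result:
item           | blocked_by    
---------------+---------------
Slow page load | NULL          
Wrong total    | Slow page load
Missing icon   | Slow page load
Broken link    | NULL          


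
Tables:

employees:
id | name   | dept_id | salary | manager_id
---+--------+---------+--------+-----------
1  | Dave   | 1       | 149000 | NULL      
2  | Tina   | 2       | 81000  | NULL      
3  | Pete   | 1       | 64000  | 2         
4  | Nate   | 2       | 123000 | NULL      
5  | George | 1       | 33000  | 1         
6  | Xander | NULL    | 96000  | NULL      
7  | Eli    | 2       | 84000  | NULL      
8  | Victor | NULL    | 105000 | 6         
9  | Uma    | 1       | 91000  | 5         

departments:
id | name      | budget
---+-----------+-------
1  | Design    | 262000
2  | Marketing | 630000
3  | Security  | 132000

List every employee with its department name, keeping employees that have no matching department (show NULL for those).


LEFT JOIN keeps every row from employees (the left table); where dept_id has no match in departments, the department columns become NULL. Walk through each employee:
  - employee 1 (Dave): dept_id=1 -> matches Design
  - employee 2 (Tina): dept_id=2 -> matches Marketing
  - employee 3 (Pete): dept_id=1 -> matches Design
  - employee 4 (Nate): dept_id=2 -> matches Marketing
  - employee 5 (George): dept_id=1 -> matches Design
  - employee 6 (Xander): dept_id=NULL, no match -> kept with NULL
  - employee 7 (Eli): dept_id=2 -> matches Marketing
  - employee 8 (Victor): dept_id=NULL, no match -> kept with NULL
  - employee 9 (Uma): dept_id=1 -> matches Design
All 9 rows appear; 2 have NULL department.

SQL:
SELECT a.name, b.name AS department
FROM employees a
LEFT JOIN departments b ON a.dept_id = b.id

Result:
name   | department
-------+-----------
Dave   | Design    
Tina   | Marketing 
Pete   | Design    
Nate   | Marketing 
George | Design    
Xander | NULL      
Eli    | Marketing 
Victor | NULL      
Uma    | Design    


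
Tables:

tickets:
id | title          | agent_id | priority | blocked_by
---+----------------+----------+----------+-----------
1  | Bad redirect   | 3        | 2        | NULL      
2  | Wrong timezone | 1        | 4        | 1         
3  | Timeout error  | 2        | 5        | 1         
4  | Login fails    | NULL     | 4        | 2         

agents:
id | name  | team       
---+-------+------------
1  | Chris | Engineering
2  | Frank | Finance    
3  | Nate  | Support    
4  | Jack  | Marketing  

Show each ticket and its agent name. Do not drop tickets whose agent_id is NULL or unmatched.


LEFT JOIN keeps every row from tickets (the left table); where agent_id has no match in agents, the agent columns become NULL. Walk through each ticket:
  - ticket 1 (Bad redirect): agent_id=3 -> matches Nate
  - ticket 2 (Wrong timezone): agent_id=1 -> matches Chris
  - ticket 3 (Timeout error): agent_id=2 -> matches Frank
  - ticket 4 (Login fails): agent_id=NULL, no match -> kept with NULL
All 4 rows appear; 1 has NULL agent.

SQL:
SELECT a.title, b.name AS agent
FROM tickets a
LEFT JOIN agents b ON a.agent_id = b.id

Result:
title          | agent
---------------+------
Bad redirect   | Nate 
Wrong timezone | Chris
Timeout error  | Frank
Login fails    | NULL 


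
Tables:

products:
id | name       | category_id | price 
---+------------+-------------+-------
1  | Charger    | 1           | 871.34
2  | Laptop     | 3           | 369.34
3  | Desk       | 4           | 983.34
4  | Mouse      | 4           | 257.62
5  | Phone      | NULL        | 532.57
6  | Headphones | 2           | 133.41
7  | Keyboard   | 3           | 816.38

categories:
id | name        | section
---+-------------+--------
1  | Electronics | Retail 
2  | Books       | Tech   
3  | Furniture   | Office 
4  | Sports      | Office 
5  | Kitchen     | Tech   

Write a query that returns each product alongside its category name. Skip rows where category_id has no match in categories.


INNER JOIN keeps only products rows whose category_id matches an id in categories. Walk through each product:
  - product 1 (Charger): category_id=1 -> matches Electronics
  - product 2 (Laptop): category_id=3 -> matches Furniture
  - product 3 (Desk): category_id=4 -> matches Sports
  - product 4 (Mouse): category_id=4 -> matches Sports
  - product 5 (Phone): category_id=NULL, no match -> dropped
  - product 6 (Headphones): category_id=2 -> matches Books
  - product 7 (Keyboard): category_id=3 -> matches Furniture
So 1 of 7 rows is dropped.

SQL:
SELECT a.name, b.name AS category
FROM products a
INNER JOIN categories b ON a.category_id = b.id

Result:
name       | category   
-----------+------------
Charger    | Electronics
Laptop     | Furniture  
Desk       | Sports     
Mouse      | Sports     
Headphones | Books      
Keyboard   | Furniture  


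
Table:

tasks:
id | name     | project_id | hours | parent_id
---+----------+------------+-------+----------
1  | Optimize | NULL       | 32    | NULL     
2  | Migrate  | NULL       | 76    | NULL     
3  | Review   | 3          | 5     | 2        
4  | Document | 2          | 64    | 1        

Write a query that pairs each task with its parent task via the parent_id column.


This is a self-join: tasks is joined to a second copy of itself, matching each row's parent_id to another row's id. Use LEFT JOIN so rows with parent_id=NULL are kept.
  - task 1 (Optimize): parent_id=NULL -> NULL
  - task 2 (Migrate): parent_id=NULL -> NULL
  - task 3 (Review): parent_id=2 -> Migrate
  - task 4 (Document): parent_id=1 -> Optimize

SQL:
SELECT a.name AS item, b.name AS parent
FROM tasks a
LEFT JOIN tasks b ON a.parent_id = b.id

Result:
item     | parent  
---------+---------
Optimize | NULL    
Migrate  | NULL    
Review   | Migrate 
Document | Optimize


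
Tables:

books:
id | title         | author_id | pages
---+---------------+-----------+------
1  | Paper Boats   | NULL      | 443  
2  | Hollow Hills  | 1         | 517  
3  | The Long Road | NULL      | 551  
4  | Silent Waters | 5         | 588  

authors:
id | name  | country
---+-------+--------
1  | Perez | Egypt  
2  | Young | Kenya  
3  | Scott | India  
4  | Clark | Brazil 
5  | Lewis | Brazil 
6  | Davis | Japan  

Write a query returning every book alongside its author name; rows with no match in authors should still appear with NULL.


LEFT JOIN keeps every row from books (the left table); where author_id has no match in authors, the author columns become NULL. Walk through each book:
  - book 1 (Paper Boats): author_id=NULL, no match -> kept with NULL
  - book 2 (Hollow Hills): author_id=1 -> matches Perez
  - book 3 (The Long Road): author_id=NULL, no match -> kept with NULL
  - book 4 (Silent Waters): author_id=5 -> matches Lewis
All 4 rows appear; 2 have NULL author.

SQL:
SELECT a.title, b.name AS author
FROM books a
LEFT JOIN authors b ON a.author_id = b.id

Result:
title         | author
--------------+-------
Paper Boats   | NULL  
Hollow Hills  | Perez 
The Long Road | NULL  
Silent Waters | Lewis 


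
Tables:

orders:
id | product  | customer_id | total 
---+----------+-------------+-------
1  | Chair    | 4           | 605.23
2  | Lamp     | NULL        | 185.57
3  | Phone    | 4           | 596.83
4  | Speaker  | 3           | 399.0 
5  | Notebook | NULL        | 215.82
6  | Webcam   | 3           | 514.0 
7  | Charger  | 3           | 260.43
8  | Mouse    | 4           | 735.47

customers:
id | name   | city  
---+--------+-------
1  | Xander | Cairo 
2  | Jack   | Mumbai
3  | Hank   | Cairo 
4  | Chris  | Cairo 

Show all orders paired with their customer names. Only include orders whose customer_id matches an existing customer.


INNER JOIN keeps only orders rows whose customer_id matches an id in customers. Walk through each order:
  - order 1 (Chair): customer_id=4 -> matches Chris
  - order 2 (Lamp): customer_id=NULL, no match -> dropped
  - order 3 (Phone): customer_id=4 -> matches Chris
  - order 4 (Speaker): customer_id=3 -> matches Hank
  - order 5 (Notebook): customer_id=NULL, no match -> dropped
  - order 6 (Webcam): customer_id=3 -> matches Hank
  - order 7 (Charger): customer_id=3 -> matches Hank
  - order 8 (Mouse): customer_id=4 -> matches Chris
So 2 of 8 rows are dropped.

SQL:
SELECT a.product, b.name AS customer
FROM orders a
INNER JOIN customers b ON a.customer_id = b.id

Result:
product | customer
--------+---------
Chair   | Chris   
Phone   | Chris   
Speaker | Hank    
Webcam  | Hank    
Charger | Hank    
Mouse   | Chris   


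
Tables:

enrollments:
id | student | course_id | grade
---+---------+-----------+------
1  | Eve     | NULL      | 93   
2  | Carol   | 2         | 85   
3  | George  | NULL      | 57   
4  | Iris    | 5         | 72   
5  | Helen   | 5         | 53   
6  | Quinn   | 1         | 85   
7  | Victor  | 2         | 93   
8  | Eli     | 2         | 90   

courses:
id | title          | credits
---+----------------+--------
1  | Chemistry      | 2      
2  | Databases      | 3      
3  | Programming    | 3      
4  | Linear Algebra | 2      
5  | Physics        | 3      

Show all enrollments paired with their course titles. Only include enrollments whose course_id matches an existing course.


INNER JOIN keeps only enrollments rows whose course_id matches an id in courses. Walk through each enrollment:
  - enrollment 1 (Eve): course_id=NULL, no match -> dropped
  - enrollment 2 (Carol): course_id=2 -> matches Databases
  - enrollment 3 (George): course_id=NULL, no match -> dropped
  - enrollment 4 (Iris): course_id=5 -> matches Physics
  - enrollment 5 (Helen): course_id=5 -> matches Physics
  - enrollment 6 (Quinn): course_id=1 -> matches Chemistry
  - enrollment 7 (Victor): course_id=2 -> matches Databases
  - enrollment 8 (Eli): course_id=2 -> matches Databases
So 2 of 8 rows are dropped.

SQL:
SELECT a.student, b.title AS course
FROM enrollments a
INNER JOIN courses b ON a.course_id = b.id

Result:
student | course   
--------+----------
Carol   | Databases
Iris    | Physics  
Helen   | Physics  
Quinn   | Chemistry
Victor  | Databases
Eli     | Databases


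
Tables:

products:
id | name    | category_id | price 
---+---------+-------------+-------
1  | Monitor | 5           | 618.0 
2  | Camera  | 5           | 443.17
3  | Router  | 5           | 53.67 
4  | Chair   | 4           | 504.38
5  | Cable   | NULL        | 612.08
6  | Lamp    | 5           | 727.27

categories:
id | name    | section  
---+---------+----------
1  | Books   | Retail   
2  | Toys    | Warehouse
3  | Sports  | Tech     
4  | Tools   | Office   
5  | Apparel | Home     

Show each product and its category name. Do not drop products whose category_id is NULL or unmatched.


LEFT JOIN keeps every row from products (the left table); where category_id has no match in categories, the category columns become NULL. Walk through each product:
  - product 1 (Monitor): category_id=5 -> matches Apparel
  - product 2 (Camera): category_id=5 -> matches Apparel
  - product 3 (Router): category_id=5 -> matches Apparel
  - product 4 (Chair): category_id=4 -> matches Tools
  - product 5 (Cable): category_id=NULL, no match -> kept with NULL
  - product 6 (Lamp): category_id=5 -> matches Apparel
All 6 rows appear; 1 has NULL category.

SQL:
SELECT a.name, b.name AS category
FROM products a
LEFT JOIN categories b ON a.category_id = b.id

Result:
name    | category
--------+---------
Monitor | Apparel 
Camera  | Apparel 
Router  | Apparel 
Chair   | Tools   
Cable   | NULL    
Lamp    | Apparel 


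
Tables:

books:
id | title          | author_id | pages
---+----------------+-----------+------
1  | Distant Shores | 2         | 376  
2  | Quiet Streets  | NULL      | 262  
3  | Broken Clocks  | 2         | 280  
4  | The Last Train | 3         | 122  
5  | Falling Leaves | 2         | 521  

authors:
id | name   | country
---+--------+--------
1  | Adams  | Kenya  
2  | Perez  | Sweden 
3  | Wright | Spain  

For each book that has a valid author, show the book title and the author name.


INNER JOIN keeps only books rows whose author_id matches an id in authors. Walk through each book:
  - book 1 (Distant Shores): author_id=2 -> matches Perez
  - book 2 (Quiet Streets): author_id=NULL, no match -> dropped
  - book 3 (Broken Clocks): author_id=2 -> matches Perez
  - book 4 (The Last Train): author_id=3 -> matches Wright
  - book 5 (Falling Leaves): author_id=2 -> matches Perez
So 1 of 5 rows is dropped.

SQL:
SELECT a.title, b.name AS author
FROM books a
INNER JOIN authors b ON a.author_id = b.id

Result:
title          | author
---------------+-------
Distant Shores | Perez 
Broken Clocks  | Perez 
The Last Train | Wright
Falling Leaves | Perez 


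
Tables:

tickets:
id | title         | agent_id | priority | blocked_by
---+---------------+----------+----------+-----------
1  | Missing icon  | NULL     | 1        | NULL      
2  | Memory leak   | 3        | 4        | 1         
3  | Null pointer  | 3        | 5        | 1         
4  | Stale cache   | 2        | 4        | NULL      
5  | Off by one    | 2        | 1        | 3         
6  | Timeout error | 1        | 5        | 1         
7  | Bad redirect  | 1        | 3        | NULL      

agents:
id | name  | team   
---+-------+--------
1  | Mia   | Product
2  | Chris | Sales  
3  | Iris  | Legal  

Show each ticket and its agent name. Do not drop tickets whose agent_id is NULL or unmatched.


LEFT JOIN keeps every row from tickets (the left table); where agent_id has no match in agents, the agent columns become NULL. Walk through each ticket:
  - ticket 1 (Missing icon): agent_id=NULL, no match -> kept with NULL
  - ticket 2 (Memory leak): agent_id=3 -> matches Iris
  - ticket 3 (Null pointer): agent_id=3 -> matches Iris
  - ticket 4 (Stale cache): agent_id=2 -> matches Chris
  - ticket 5 (Off by one): agent_id=2 -> matches Chris
  - ticket 6 (Timeout error): agent_id=1 -> matches Mia
  - ticket 7 (Bad redirect): agent_id=1 -> matches Mia
All 7 rows appear; 1 has NULL agent.

SQL:
SELECT a.title, b.name AS agent
FROM tickets a
LEFT JOIN agents b ON a.agent_id = b.id

Result:
title         | agent
--------------+------
Missing icon  | NULL 
Memory leak   | Iris 
Null pointer  | Iris 
Stale cache   | Chris
Off by one    | Chris
Timeout error | Mia  
Bad redirect  | Mia  


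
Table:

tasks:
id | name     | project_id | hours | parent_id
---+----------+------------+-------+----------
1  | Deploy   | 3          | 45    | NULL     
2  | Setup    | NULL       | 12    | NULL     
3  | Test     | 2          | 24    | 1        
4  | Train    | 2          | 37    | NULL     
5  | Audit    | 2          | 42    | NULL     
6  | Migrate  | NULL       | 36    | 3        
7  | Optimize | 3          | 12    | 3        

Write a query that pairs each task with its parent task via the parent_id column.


This is a self-join: tasks is joined to a second copy of itself, matching each row's parent_id to another row's id. Use LEFT JOIN so rows with parent_id=NULL are kept.
  - task 1 (Deploy): parent_id=NULL -> NULL
  - task 2 (Setup): parent_id=NULL -> NULL
  - task 3 (Test): parent_id=1 -> Deploy
  - task 4 (Train): parent_id=NULL -> NULL
  - task 5 (Audit): parent_id=NULL -> NULL
  - task 6 (Migrate): parent_id=3 -> Test
  - task 7 (Optimize): parent_id=3 -> Test

SQL:
SELECT a.name AS item, b.name AS parent
FROM tasks a
LEFT JOIN tasks b ON a.parent_id = b.id

Result:
item     | parent
---------+-------
Deploy   | NULL  
Setup    | NULL  
Test     | Deploy
Train    | NULL  
Audit    | NULL  
Migrate  | Test  
Optimize | Test  


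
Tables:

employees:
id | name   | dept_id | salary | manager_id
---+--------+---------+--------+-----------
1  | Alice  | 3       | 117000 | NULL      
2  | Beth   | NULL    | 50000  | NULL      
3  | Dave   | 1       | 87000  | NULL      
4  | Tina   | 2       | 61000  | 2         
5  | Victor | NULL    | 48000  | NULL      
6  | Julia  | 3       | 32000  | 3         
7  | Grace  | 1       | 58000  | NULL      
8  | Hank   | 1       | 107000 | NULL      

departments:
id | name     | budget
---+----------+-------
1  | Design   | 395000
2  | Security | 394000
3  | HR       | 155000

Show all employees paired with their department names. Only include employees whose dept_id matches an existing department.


INNER JOIN keeps only employees rows whose dept_id matches an id in departments. Walk through each employee:
  - employee 1 (Alice): dept_id=3 -> matches HR
  - employee 2 (Beth): dept_id=NULL, no match -> dropped
  - employee 3 (Dave): dept_id=1 -> matches Design
  - employee 4 (Tina): dept_id=2 -> matches Security
  - employee 5 (Victor): dept_id=NULL, no match -> dropped
  - employee 6 (Julia): dept_id=3 -> matches HR
  - employee 7 (Grace): dept_id=1 -> matches Design
  - employee 8 (Hank): dept_id=1 -> matches Design
So 2 of 8 rows are dropped.

SQL:
SELECT a.name, b.name AS department
FROM employees a
INNER JOIN departments b ON a.dept_id = b.id

Result:
name  | department
------+-----------
Alice | HR        
Dave  | Design    
Tina  | Security  
Julia | HR        
Grace | Design    
Hank  | Design    


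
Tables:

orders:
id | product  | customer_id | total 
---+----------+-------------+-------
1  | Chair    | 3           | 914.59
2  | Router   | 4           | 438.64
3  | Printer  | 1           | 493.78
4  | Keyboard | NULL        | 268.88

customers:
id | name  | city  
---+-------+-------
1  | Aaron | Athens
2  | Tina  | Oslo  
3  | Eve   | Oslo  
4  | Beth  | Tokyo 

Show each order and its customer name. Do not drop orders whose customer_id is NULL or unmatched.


LEFT JOIN keeps every row from orders (the left table); where customer_id has no match in customers, the customer columns become NULL. Walk through each order:
  - order 1 (Chair): customer_id=3 -> matches Eve
  - order 2 (Router): customer_id=4 -> matches Beth
  - order 3 (Printer): customer_id=1 -> matches Aaron
  - order 4 (Keyboard): customer_id=NULL, no match -> kept with NULL
All 4 rows appear; 1 has NULL customer.

SQL:
SELECT a.product, b.name AS customer
FROM orders a
LEFT JOIN customers b ON a.customer_id = b.id

Result:
product  | customer
---------+---------
Chair    | Eve     
Router   | Beth    
Printer  | Aaron   
Keyboard | NULL    


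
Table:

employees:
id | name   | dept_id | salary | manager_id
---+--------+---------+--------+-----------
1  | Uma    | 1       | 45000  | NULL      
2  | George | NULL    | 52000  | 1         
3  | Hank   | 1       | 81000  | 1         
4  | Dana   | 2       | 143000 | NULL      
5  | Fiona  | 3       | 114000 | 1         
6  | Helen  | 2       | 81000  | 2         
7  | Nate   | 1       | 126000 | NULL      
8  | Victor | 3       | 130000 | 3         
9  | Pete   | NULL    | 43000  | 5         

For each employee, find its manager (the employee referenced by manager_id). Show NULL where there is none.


This is a self-join: employees is joined to a second copy of itself, matching each row's manager_id to another row's id. Use LEFT JOIN so rows with manager_id=NULL are kept.
  - employee 1 (Uma): manager_id=NULL -> NULL
  - employee 2 (George): manager_id=1 -> Uma
  - employee 3 (Hank): manager_id=1 -> Uma
  - employee 4 (Dana): manager_id=NULL -> NULL
  - employee 5 (Fiona): manager_id=1 -> Uma
  - employee 6 (Helen): manager_id=2 -> George
  - employee 7 (Nate): manager_id=NULL -> NULL
  - employee 8 (Victor): manager_id=3 -> Hank
  - employee 9 (Pete): manager_id=5 -> Fiona

SQL:
SELECT a.name AS item, b.name AS manager
FROM employees a
LEFT JOIN employees b ON a.manager_id = b.id

Result:
item   | manager
-------+--------
Uma    | NULL   
George | Uma    
Hank   | Uma    
Dana   | NULL   
Fiona  | Uma    
Helen  | George 
Nate   | NULL   
Victor | Hank   
Pete   | Fiona  


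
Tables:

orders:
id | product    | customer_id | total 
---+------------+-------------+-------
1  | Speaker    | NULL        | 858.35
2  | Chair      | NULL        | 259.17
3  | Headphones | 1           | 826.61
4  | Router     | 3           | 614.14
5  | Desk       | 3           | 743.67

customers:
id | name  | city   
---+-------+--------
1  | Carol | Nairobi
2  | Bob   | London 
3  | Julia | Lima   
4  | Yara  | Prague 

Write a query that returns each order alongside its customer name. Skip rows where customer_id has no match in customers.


INNER JOIN keeps only orders rows whose customer_id matches an id in customers. Walk through each order:
  - order 1 (Speaker): customer_id=NULL, no match -> dropped
  - order 2 (Chair): customer_id=NULL, no match -> dropped
  - order 3 (Headphones): customer_id=1 -> matches Carol
  - order 4 (Router): customer_id=3 -> matches Julia
  - order 5 (Desk): customer_id=3 -> matches Julia
So 2 of 5 rows are dropped.

SQL:
SELECT a.product, b.name AS customer
FROM orders a
INNER JOIN customers b ON a.customer_id = b.id

Result:
product    | customer
-----------+---------
Headphones | Carol   
Router     | Julia   
Desk       | Julia   


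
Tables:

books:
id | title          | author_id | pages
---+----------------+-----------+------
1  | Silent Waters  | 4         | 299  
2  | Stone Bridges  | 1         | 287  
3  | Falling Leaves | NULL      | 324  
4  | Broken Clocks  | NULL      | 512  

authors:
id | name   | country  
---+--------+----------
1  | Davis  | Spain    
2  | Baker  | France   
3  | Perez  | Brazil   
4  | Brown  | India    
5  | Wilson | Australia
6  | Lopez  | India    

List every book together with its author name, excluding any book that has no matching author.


INNER JOIN keeps only books rows whose author_id matches an id in authors. Walk through each book:
  - book 1 (Silent Waters): author_id=4 -> matches Brown
  - book 2 (Stone Bridges): author_id=1 -> matches Davis
  - book 3 (Falling Leaves): author_id=NULL, no match -> dropped
  - book 4 (Broken Clocks): author_id=NULL, no match -> dropped
So 2 of 4 rows are dropped.

SQL:
SELECT a.title, b.name AS author
FROM books a
INNER JOIN authors b ON a.author_id = b.id

Result:
title         | author
--------------+-------
Silent Waters | Brown 
Stone Bridges | Davis 


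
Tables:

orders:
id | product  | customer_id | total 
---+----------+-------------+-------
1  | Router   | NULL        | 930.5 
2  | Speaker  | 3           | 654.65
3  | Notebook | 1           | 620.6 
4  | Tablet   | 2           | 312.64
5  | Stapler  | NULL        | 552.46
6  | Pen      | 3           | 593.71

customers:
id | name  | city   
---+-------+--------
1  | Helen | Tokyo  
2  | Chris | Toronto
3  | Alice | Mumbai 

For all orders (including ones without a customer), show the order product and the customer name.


LEFT JOIN keeps every row from orders (the left table); where customer_id has no match in customers, the customer columns become NULL. Walk through each order:
  - order 1 (Router): customer_id=NULL, no match -> kept with NULL
  - order 2 (Speaker): customer_id=3 -> matches Alice
  - order 3 (Notebook): customer_id=1 -> matches Helen
  - order 4 (Tablet): customer_id=2 -> matches Chris
  - order 5 (Stapler): customer_id=NULL, no match -> kept with NULL
  - order 6 (Pen): customer_id=3 -> matches Alice
All 6 rows appear; 2 have NULL customer.

SQL:
SELECT a.product, b.name AS customer
FROM orders a
LEFT JOIN customers b ON a.customer_id = b.id

Result:
product  | customer
---------+---------
Router   | NULL    
Speaker  | Alice   
Notebook | Helen   
Tablet   | Chris   
Stapler  | NULL    
Pen      | Alice   


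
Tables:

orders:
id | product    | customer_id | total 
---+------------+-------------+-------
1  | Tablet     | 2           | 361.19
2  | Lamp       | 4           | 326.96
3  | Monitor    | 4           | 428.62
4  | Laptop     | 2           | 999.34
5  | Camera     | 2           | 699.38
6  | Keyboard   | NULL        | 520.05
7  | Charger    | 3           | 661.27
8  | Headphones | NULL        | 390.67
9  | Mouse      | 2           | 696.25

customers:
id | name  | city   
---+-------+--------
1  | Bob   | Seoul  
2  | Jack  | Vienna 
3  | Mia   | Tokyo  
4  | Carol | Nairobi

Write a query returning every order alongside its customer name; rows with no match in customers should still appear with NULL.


LEFT JOIN keeps every row from orders (the left table); where customer_id has no match in customers, the customer columns become NULL. Walk through each order:
  - order 1 (Tablet): customer_id=2 -> matches Jack
  - order 2 (Lamp): customer_id=4 -> matches Carol
  - order 3 (Monitor): customer_id=4 -> matches Carol
  - order 4 (Laptop): customer_id=2 -> matches Jack
  - order 5 (Camera): customer_id=2 -> matches Jack
  - order 6 (Keyboard): customer_id=NULL, no match -> kept with NULL
  - order 7 (Charger): customer_id=3 -> matches Mia
  - order 8 (Headphones): customer_id=NULL, no match -> kept with NULL
  - order 9 (Mouse): customer_id=2 -> matches Jack
All 9 rows appear; 2 have NULL customer.

SQL:
SELECT a.product, b.name AS customer
FROM orders a
LEFT JOIN customers b ON a.customer_id = b.id

Result:
product    | customer
-----------+---------
Tablet     | Jack    
Lamp       | Carol   
Monitor    | Carol   
Laptop     | Jack    
Camera     | Jack    
Keyboard   | NULL    
Charger    | Mia     
Headphones | NULL    
Mouse      | Jack    


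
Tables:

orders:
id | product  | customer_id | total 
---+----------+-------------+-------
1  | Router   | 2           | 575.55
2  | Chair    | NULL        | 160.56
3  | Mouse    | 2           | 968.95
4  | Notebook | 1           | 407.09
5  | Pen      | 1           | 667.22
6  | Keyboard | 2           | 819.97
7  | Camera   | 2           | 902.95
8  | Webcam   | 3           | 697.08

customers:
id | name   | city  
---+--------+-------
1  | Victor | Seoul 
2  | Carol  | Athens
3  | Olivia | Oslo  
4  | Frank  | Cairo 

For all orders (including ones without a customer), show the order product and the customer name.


LEFT JOIN keeps every row from orders (the left table); where customer_id has no match in customers, the customer columns become NULL. Walk through each order:
  - order 1 (Router): customer_id=2 -> matches Carol
  - order 2 (Chair): customer_id=NULL, no match -> kept with NULL
  - order 3 (Mouse): customer_id=2 -> matches Carol
  - order 4 (Notebook): customer_id=1 -> matches Victor
  - order 5 (Pen): customer_id=1 -> matches Victor
  - order 6 (Keyboard): customer_id=2 -> matches Carol
  - order 7 (Camera): customer_id=2 -> matches Carol
  - order 8 (Webcam): customer_id=3 -> matches Olivia
All 8 rows appear; 1 has NULL customer.

SQL:
SELECT a.product, b.name AS customer
FROM orders a
LEFT JOIN customers b ON a.customer_id = b.id

Result:
product  | customer
---------+---------
Router   | Carol   
Chair    | NULL    
Mouse    | Carol   
Notebook | Victor  
Pen      | Victor  
Keyboard | Carol   
Camera   | Carol   
Webcam   | Olivia  


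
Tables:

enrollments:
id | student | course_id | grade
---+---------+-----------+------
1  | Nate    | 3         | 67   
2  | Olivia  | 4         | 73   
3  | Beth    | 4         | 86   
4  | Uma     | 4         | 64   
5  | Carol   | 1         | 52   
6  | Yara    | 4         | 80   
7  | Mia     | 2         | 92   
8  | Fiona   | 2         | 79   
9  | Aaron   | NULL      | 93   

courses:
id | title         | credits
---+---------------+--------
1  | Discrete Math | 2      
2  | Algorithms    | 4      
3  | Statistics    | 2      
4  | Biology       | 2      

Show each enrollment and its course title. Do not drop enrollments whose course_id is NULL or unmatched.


LEFT JOIN keeps every row from enrollments (the left table); where course_id has no match in courses, the course columns become NULL. Walk through each enrollment:
  - enrollment 1 (Nate): course_id=3 -> matches Statistics
  - enrollment 2 (Olivia): course_id=4 -> matches Biology
  - enrollment 3 (Beth): course_id=4 -> matches Biology
  - enrollment 4 (Uma): course_id=4 -> matches Biology
  - enrollment 5 (Carol): course_id=1 -> matches Discrete Math
  - enrollment 6 (Yara): course_id=4 -> matches Biology
  - enrollment 7 (Mia): course_id=2 -> matches Algorithms
  - enrollment 8 (Fiona): course_id=2 -> matches Algorithms
  - enrollment 9 (Aaron): course_id=NULL, no match -> kept with NULL
All 9 rows appear; 1 has NULL course.

SQL:
SELECT a.student, b.title AS course
FROM enrollments a
LEFT JOIN courses b ON a.course_id = b.id

Result:
student | course       
--------+--------------
Nate    | Statistics   
Olivia  | Biology      
Beth    | Biology      
Uma     | Biology      
Carol   | Discrete Math
Yara    | Biology      
Mia     | Algorithms   
Fiona   | Algorithms   
Aaron   | NULL         


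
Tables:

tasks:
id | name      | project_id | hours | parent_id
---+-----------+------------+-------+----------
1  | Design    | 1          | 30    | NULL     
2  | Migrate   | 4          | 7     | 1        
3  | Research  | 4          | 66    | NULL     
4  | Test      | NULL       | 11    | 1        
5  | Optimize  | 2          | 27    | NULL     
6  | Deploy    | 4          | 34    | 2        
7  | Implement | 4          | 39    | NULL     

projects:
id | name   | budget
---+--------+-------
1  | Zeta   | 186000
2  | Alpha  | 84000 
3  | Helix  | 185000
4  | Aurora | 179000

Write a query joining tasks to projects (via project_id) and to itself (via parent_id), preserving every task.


Two LEFT JOINs from the same base table tasks: one to projects via project_id, one to tasks itself via parent_id. Both are LEFT so every task is preserved.
Match against projects:
  - task 1 (Design): project_id=1 -> matches Zeta
  - task 2 (Migrate): project_id=4 -> matches Aurora
  - task 3 (Research): project_id=4 -> matches Aurora
  - task 4 (Test): project_id=NULL, no match -> kept with NULL
  - task 5 (Optimize): project_id=2 -> matches Alpha
  - task 6 (Deploy): project_id=4 -> matches Aurora
  - task 7 (Implement): project_id=4 -> matches Aurora
Match against tasks (self):
  - task 1 (Design): parent_id=NULL -> NULL
  - task 2 (Migrate): parent_id=1 -> Design
  - task 3 (Research): parent_id=NULL -> NULL
  - task 4 (Test): parent_id=1 -> Design
  - task 5 (Optimize): parent_id=NULL -> NULL
  - task 6 (Deploy): parent_id=2 -> Migrate
  - task 7 (Implement): parent_id=NULL -> NULL

SQL:
SELECT a.name, b.name AS project, c.name AS parent
FROM tasks a
LEFT JOIN projects b ON a.project_id = b.id
LEFT JOIN tasks c ON a.parent_id = c.id

Result:
name      | project | parent 
----------+---------+--------
Design    | Zeta    | NULL   
Migrate   | Aurora  | Design 
Research  | Aurora  | NULL   
Test      | NULL    | Design 
Optimize  | Alpha   | NULL   
Deploy    | Aurora  | Migrate
Implement | Aurora  | NULL   


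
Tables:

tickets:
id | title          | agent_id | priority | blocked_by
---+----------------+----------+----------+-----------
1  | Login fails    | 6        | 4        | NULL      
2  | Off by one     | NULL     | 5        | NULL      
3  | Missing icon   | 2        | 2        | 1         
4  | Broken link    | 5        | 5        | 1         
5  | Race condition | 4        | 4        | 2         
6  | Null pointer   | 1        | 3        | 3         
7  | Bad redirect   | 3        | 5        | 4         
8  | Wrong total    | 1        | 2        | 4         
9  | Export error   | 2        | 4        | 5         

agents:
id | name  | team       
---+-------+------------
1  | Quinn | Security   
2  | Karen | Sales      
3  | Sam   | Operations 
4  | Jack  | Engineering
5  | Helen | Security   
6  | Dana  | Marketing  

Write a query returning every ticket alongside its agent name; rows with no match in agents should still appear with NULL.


LEFT JOIN keeps every row from tickets (the left table); where agent_id has no match in agents, the agent columns become NULL. Walk through each ticket:
  - ticket 1 (Login fails): agent_id=6 -> matches Dana
  - ticket 2 (Off by one): agent_id=NULL, no match -> kept with NULL
  - ticket 3 (Missing icon): agent_id=2 -> matches Karen
  - ticket 4 (Broken link): agent_id=5 -> matches Helen
  - ticket 5 (Race condition): agent_id=4 -> matches Jack
  - ticket 6 (Null pointer): agent_id=1 -> matches Quinn
  - ticket 7 (Bad redirect): agent_id=3 -> matches Sam
  - ticket 8 (Wrong total): agent_id=1 -> matches Quinn
  - ticket 9 (Export error): agent_id=2 -> matches Karen
All 9 rows appear; 1 has NULL agent.

SQL:
SELECT a.title, b.name AS agent
FROM tickets a
LEFT JOIN agents b ON a.agent_id = b.id

Result:
title          | agent
---------------+------
Login fails    | Dana 
Off by one     | NULL 
Missing icon   | Karen
Broken link    | Helen
Race condition | Jack 
Null pointer   | Quinn
Bad redirect   | Sam  
Wrong total    | Quinn
Export error   | Karen
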